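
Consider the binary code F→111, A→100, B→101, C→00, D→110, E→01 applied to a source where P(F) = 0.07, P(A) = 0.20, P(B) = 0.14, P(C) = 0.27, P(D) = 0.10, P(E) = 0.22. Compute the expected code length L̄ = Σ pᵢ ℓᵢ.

2.51 bits/symbol

L̄ = Σ pᵢ·ℓᵢ = 0.07·3 + 0.20·3 + 0.14·3 + 0.27·2 + 0.10·3 + 0.22·2 = 2.51 bits/symbol.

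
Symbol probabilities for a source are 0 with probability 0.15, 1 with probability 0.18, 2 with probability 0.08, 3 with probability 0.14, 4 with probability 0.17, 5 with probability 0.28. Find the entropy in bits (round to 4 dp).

2.4933 bits

H = −Σ pᵢ log₂ pᵢ.
−0.15·log₂(0.15) = 0.4105
−0.18·log₂(0.18) = 0.4453
−0.08·log₂(0.08) = 0.2915
−0.14·log₂(0.14) = 0.3971
−0.17·log₂(0.17) = 0.4346
−0.28·log₂(0.28) = 0.5142
Sum ≈ 2.4933 → 2.4933 bits.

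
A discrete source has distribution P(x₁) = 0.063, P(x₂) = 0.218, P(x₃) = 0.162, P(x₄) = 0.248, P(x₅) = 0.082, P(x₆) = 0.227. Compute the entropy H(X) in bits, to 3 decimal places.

H = −Σ pᵢ log₂ pᵢ.
−0.063·log₂(0.063) = 0.2513
−0.218·log₂(0.218) = 0.4791
−0.162·log₂(0.162) = 0.4254
−0.248·log₂(0.248) = 0.4989
−0.082·log₂(0.082) = 0.2959
−0.227·log₂(0.227) = 0.4856
Sum ≈ 2.4361 → 2.436 bits.

2.436 bits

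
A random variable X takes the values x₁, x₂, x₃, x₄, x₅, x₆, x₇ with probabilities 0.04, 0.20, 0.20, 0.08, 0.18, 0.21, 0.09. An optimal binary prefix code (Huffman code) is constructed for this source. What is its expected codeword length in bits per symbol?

Repeatedly combine the two least-probable nodes; the expected code length is the sum of the merged weights.
merge 1/25 + 2/25 → 3/25
merge 9/100 + 3/25 → 21/100
merge 9/50 + 1/5 → 19/50
merge 1/5 + 21/100 → 41/100
merge 21/100 + 19/50 → 59/100
merge 41/100 + 59/100 → 1
L = 3/25 + 21/100 + 19/50 + 41/100 + 59/100 + 1 = 271/100 = 2.71 bits/symbol.

2.71 bits/symbol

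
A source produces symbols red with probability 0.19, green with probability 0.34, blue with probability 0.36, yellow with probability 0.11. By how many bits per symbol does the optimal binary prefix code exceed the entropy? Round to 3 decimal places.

Entropy H = −Σ p log₂ p ≈ 1.8653 bits.
Huffman merges: 11/100+19/100→3/10; 3/10+17/50→16/25; 9/25+16/25→1. L = 97/50 ≈ 1.9400.
L − H = 1.9400 − 1.8653 = 0.075 bits.

0.075 bits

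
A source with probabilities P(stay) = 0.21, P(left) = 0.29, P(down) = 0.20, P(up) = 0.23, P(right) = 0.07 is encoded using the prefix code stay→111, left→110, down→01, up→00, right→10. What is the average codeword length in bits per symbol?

L̄ = Σ pᵢ·ℓᵢ = 0.21·3 + 0.29·3 + 0.20·2 + 0.23·2 + 0.07·2 = 2.5 bits/symbol.

2.5 bits/symbol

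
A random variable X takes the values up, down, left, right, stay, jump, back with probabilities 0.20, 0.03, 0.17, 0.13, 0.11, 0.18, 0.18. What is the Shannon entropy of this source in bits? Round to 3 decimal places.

2.674 bits

H = −Σ pᵢ log₂ pᵢ.
−0.20·log₂(0.20) = 0.4644
−0.03·log₂(0.03) = 0.1518
−0.17·log₂(0.17) = 0.4346
−0.13·log₂(0.13) = 0.3826
−0.11·log₂(0.11) = 0.3503
−0.18·log₂(0.18) = 0.4453
−0.18·log₂(0.18) = 0.4453
Sum ≈ 2.6743 → 2.674 bits.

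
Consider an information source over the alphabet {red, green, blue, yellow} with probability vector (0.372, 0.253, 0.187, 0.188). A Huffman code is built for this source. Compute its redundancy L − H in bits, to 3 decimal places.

Entropy H = −Σ p log₂ p ≈ 1.9380 bits.
Huffman merges: 187/1000+47/250→3/8; 253/1000+93/250→5/8; 3/8+5/8→1. L = 2 ≈ 2.0000.
L − H = 2.0000 − 1.9380 = 0.062 bits.

0.062 bits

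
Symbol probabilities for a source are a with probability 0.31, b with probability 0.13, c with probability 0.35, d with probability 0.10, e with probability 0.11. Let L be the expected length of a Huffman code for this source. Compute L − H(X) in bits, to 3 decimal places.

0.081 bits

Entropy H = −Σ p log₂ p ≈ 2.1190 bits.
Huffman merges: 1/10+11/100→21/100; 13/100+21/100→17/50; 31/100+17/50→13/20; 7/20+13/20→1. L = 11/5 ≈ 2.2000.
L − H = 2.2000 − 2.1190 = 0.081 bits.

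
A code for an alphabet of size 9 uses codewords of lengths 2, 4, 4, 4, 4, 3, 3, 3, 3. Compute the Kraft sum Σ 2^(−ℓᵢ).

1

With common denominator 2^4 = 16: Σ 2^(−ℓᵢ) = 4/16 + 1/16 + 1/16 + 1/16 + 1/16 + 2/16 + 2/16 + 2/16 + 2/16 = 16/16 = 1.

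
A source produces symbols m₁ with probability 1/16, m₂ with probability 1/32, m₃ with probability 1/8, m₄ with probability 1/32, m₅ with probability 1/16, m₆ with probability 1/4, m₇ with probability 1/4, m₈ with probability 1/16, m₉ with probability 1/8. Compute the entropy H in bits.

2.8125 bits

Each probability is a power of 1/2, so log₂(1/p) is an integer.
H = Σ p·log₂(1/p) = 1/16·4 + 1/32·5 + 1/8·3 + 1/32·5 + 1/16·4 + 1/4·2 + 1/4·2 + 1/16·4 + 1/8·3 = 2.8125 bits.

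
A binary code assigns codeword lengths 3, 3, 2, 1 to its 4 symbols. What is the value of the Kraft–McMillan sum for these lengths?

With common denominator 2^3 = 8: Σ 2^(−ℓᵢ) = 1/8 + 1/8 + 2/8 + 4/8 = 8/8 = 1.

1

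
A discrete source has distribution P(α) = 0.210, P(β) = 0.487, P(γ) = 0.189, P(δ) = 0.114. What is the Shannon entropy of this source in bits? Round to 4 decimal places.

H = −Σ pᵢ log₂ pᵢ.
−0.210·log₂(0.210) = 0.4728
−0.487·log₂(0.487) = 0.5055
−0.189·log₂(0.189) = 0.4543
−0.114·log₂(0.114) = 0.3571
Sum ≈ 1.7898 → 1.7898 bits.

1.7898 bits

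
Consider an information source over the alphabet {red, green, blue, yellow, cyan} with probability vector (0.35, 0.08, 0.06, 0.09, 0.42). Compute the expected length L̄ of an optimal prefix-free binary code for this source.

1.95 bits/symbol

Repeatedly combine the two least-probable nodes; the expected code length is the sum of the merged weights.
merge 3/50 + 2/25 → 7/50
merge 9/100 + 7/50 → 23/100
merge 23/100 + 7/20 → 29/50
merge 21/50 + 29/50 → 1
L = 7/50 + 23/100 + 29/50 + 1 = 39/20 = 1.95 bits/symbol.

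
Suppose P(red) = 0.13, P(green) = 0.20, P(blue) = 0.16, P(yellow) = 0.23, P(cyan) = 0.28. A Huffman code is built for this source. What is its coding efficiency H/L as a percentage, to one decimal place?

Entropy H = −Σ p log₂ p ≈ 2.2719 bits.
Huffman merges: 13/100+4/25→29/100; 1/5+23/100→43/100; 7/25+29/100→57/100; 43/100+57/100→1. L = 229/100 ≈ 2.2900.
Efficiency = H/L = 2.2719/2.2900 = 99.2%.

99.2%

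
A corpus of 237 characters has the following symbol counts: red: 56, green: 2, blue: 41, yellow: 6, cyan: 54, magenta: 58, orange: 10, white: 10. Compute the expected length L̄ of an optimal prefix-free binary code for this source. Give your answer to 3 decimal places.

2.519 bits/symbol

Probabilities are the counts divided by 237.
Repeatedly combine the two least-probable nodes; the expected code length is the sum of the merged weights.
merge 2/237 + 2/79 → 8/237
merge 8/237 + 10/237 → 6/79
merge 10/237 + 6/79 → 28/237
merge 28/237 + 41/237 → 23/79
merge 18/79 + 56/237 → 110/237
merge 58/237 + 23/79 → 127/237
merge 110/237 + 127/237 → 1
L = 8/237 + 6/79 + 28/237 + 23/79 + 110/237 + 127/237 + 1 = 199/79 ≈ 2.519 bits/symbol.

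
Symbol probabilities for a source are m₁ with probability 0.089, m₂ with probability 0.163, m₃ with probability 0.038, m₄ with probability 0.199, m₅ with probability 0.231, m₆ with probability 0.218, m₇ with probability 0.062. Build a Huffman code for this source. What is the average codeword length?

2.641 bits/symbol

Repeatedly combine the two least-probable nodes; the expected code length is the sum of the merged weights.
merge 19/500 + 31/500 → 1/10
merge 89/1000 + 1/10 → 189/1000
merge 163/1000 + 189/1000 → 44/125
merge 199/1000 + 109/500 → 417/1000
merge 231/1000 + 44/125 → 583/1000
merge 417/1000 + 583/1000 → 1
L = 1/10 + 189/1000 + 44/125 + 417/1000 + 583/1000 + 1 = 2641/1000 = 2.641 bits/symbol.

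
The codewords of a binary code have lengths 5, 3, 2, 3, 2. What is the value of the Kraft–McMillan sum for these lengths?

With common denominator 2^5 = 32: Σ 2^(−ℓᵢ) = 1/32 + 4/32 + 8/32 + 4/32 + 8/32 = 25/32 = 0.78125.

0.78125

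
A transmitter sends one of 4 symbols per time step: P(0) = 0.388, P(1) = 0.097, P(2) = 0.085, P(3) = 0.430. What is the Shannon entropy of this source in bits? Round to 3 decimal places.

1.682 bits

H = −Σ pᵢ log₂ pᵢ.
−0.388·log₂(0.388) = 0.5300
−0.097·log₂(0.097) = 0.3265
−0.085·log₂(0.085) = 0.3023
−0.430·log₂(0.430) = 0.5236
Sum ≈ 1.6823 → 1.682 bits.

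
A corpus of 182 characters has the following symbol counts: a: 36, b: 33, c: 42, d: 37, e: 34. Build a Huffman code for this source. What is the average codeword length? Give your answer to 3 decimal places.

Probabilities are the counts divided by 182.
Repeatedly combine the two least-probable nodes; the expected code length is the sum of the merged weights.
merge 33/182 + 17/91 → 67/182
merge 18/91 + 37/182 → 73/182
merge 3/13 + 67/182 → 109/182
merge 73/182 + 109/182 → 1
L = 67/182 + 73/182 + 109/182 + 1 = 431/182 ≈ 2.368 bits/symbol.

2.368 bits/symbol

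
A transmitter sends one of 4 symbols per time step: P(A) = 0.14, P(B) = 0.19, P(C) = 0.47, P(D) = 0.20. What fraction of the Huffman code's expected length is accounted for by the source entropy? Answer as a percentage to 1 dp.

98.3%

Entropy H = −Σ p log₂ p ≈ 1.8287 bits.
Huffman merges: 7/50+19/100→33/100; 1/5+33/100→53/100; 47/100+53/100→1. L = 93/50 ≈ 1.8600.
Efficiency = H/L = 1.8287/1.8600 = 98.3%.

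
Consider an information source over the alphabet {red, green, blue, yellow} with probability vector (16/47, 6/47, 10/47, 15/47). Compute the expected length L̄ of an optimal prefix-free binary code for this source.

2 bits/symbol

Repeatedly combine the two least-probable nodes; the expected code length is the sum of the merged weights.
merge 6/47 + 10/47 → 16/47
merge 15/47 + 16/47 → 31/47
merge 16/47 + 31/47 → 1
L = 16/47 + 31/47 + 1 = 2 bits/symbol.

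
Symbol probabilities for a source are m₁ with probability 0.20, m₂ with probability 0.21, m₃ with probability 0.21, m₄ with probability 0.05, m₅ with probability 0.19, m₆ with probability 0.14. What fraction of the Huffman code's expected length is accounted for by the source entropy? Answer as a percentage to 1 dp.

96.4%

Entropy H = −Σ p log₂ p ≈ 2.4785 bits.
Huffman merges: 1/20+7/50→19/100; 19/100+19/100→19/50; 1/5+21/100→41/100; 21/100+19/50→59/100; 41/100+59/100→1. L = 257/100 ≈ 2.5700.
Efficiency = H/L = 2.4785/2.5700 = 96.4%.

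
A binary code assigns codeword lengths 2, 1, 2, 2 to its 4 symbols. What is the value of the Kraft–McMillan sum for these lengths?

1.25

With common denominator 2^2 = 4: Σ 2^(−ℓᵢ) = 1/4 + 2/4 + 1/4 + 1/4 = 5/4 = 1.25.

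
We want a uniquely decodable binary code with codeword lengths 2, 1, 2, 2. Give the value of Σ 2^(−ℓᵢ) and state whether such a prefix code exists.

With common denominator 2^2 = 4: Σ 2^(−ℓᵢ) = 1/4 + 2/4 + 1/4 + 1/4 = 5/4 = 1.25.
Kraft's inequality requires Σ ≤ 1; here Σ = 1.25 > 1, so no such prefix code exists.

1.25; no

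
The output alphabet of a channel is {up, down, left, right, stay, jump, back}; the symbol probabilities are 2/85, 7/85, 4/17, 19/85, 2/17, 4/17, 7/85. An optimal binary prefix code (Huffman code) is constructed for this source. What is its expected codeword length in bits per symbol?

Repeatedly combine the two least-probable nodes; the expected code length is the sum of the merged weights.
merge 2/85 + 7/85 → 9/85
merge 7/85 + 9/85 → 16/85
merge 2/17 + 16/85 → 26/85
merge 19/85 + 4/17 → 39/85
merge 4/17 + 26/85 → 46/85
merge 39/85 + 46/85 → 1
L = 9/85 + 16/85 + 26/85 + 39/85 + 46/85 + 1 = 13/5 = 2.6 bits/symbol.

2.6 bits/symbol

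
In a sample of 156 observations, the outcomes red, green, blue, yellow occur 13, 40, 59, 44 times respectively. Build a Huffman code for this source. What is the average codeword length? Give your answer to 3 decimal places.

1.962 bits/symbol

Probabilities are the counts divided by 156.
Repeatedly combine the two least-probable nodes; the expected code length is the sum of the merged weights.
merge 1/12 + 10/39 → 53/156
merge 11/39 + 53/156 → 97/156
merge 59/156 + 97/156 → 1
L = 53/156 + 97/156 + 1 = 51/26 ≈ 1.962 bits/symbol.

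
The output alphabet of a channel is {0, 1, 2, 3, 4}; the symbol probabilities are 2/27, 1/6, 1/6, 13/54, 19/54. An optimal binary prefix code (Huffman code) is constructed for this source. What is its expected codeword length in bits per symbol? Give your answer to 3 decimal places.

2.241 bits/symbol

Repeatedly combine the two least-probable nodes; the expected code length is the sum of the merged weights.
merge 2/27 + 1/6 → 13/54
merge 1/6 + 13/54 → 11/27
merge 13/54 + 19/54 → 16/27
merge 11/27 + 16/27 → 1
L = 13/54 + 11/27 + 16/27 + 1 = 121/54 ≈ 2.241 bits/symbol.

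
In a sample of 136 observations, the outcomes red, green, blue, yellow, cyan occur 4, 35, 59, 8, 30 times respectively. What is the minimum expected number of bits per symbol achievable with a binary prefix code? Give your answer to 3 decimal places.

Probabilities are the counts divided by 136.
Repeatedly combine the two least-probable nodes; the expected code length is the sum of the merged weights.
merge 1/34 + 1/17 → 3/34
merge 3/34 + 15/68 → 21/68
merge 35/136 + 21/68 → 77/136
merge 59/136 + 77/136 → 1
L = 3/34 + 21/68 + 77/136 + 1 = 267/136 ≈ 1.963 bits/symbol.

1.963 bits/symbol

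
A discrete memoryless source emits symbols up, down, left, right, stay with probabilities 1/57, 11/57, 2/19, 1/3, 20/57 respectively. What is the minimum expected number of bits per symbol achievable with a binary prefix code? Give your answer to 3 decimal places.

2.088 bits/symbol

Repeatedly combine the two least-probable nodes; the expected code length is the sum of the merged weights.
merge 1/57 + 2/19 → 7/57
merge 7/57 + 11/57 → 6/19
merge 6/19 + 1/3 → 37/57
merge 20/57 + 37/57 → 1
L = 7/57 + 6/19 + 37/57 + 1 = 119/57 ≈ 2.088 bits/symbol.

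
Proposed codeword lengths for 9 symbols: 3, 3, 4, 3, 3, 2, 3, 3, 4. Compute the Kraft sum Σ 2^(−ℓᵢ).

1.125

With common denominator 2^4 = 16: Σ 2^(−ℓᵢ) = 2/16 + 2/16 + 1/16 + 2/16 + 2/16 + 4/16 + 2/16 + 2/16 + 1/16 = 18/16 = 1.125.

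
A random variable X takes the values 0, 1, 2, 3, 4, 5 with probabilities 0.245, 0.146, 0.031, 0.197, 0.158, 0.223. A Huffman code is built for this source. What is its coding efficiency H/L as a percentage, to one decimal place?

Entropy H = −Σ p log₂ p ≈ 2.4229 bits.
Huffman merges: 31/1000+73/500→177/1000; 79/500+177/1000→67/200; 197/1000+223/1000→21/50; 49/200+67/200→29/50; 21/50+29/50→1. L = 314/125 ≈ 2.5120.
Efficiency = H/L = 2.4229/2.5120 = 96.5%.

96.5%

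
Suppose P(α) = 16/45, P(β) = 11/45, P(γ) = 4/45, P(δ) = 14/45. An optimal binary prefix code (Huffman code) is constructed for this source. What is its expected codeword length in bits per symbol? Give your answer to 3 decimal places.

Repeatedly combine the two least-probable nodes; the expected code length is the sum of the merged weights.
merge 4/45 + 11/45 → 1/3
merge 14/45 + 1/3 → 29/45
merge 16/45 + 29/45 → 1
L = 1/3 + 29/45 + 1 = 89/45 ≈ 1.978 bits/symbol.

1.978 bits/symbol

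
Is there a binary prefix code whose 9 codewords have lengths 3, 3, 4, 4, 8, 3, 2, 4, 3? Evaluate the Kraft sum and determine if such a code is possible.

With common denominator 2^8 = 256: Σ 2^(−ℓᵢ) = 32/256 + 32/256 + 16/256 + 16/256 + 1/256 + 32/256 + 64/256 + 16/256 + 32/256 = 241/256 = 0.94140625.
Kraft's inequality requires Σ ≤ 1; here Σ = 0.94140625 ≤ 1, so such a prefix code exists.

0.94140625; yes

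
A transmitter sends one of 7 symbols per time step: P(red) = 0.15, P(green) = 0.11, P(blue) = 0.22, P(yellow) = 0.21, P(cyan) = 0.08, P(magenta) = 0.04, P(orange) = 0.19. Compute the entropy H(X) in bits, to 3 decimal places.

H = −Σ pᵢ log₂ pᵢ.
−0.15·log₂(0.15) = 0.4105
−0.11·log₂(0.11) = 0.3503
−0.22·log₂(0.22) = 0.4806
−0.21·log₂(0.21) = 0.4728
−0.08·log₂(0.08) = 0.2915
−0.04·log₂(0.04) = 0.1858
−0.19·log₂(0.19) = 0.4552
Sum ≈ 2.6467 → 2.647 bits.

2.647 bits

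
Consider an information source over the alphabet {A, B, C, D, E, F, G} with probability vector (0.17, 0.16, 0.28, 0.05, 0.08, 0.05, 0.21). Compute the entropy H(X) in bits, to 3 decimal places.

H = −Σ pᵢ log₂ pᵢ.
−0.17·log₂(0.17) = 0.4346
−0.16·log₂(0.16) = 0.4230
−0.28·log₂(0.28) = 0.5142
−0.05·log₂(0.05) = 0.2161
−0.08·log₂(0.08) = 0.2915
−0.05·log₂(0.05) = 0.2161
−0.21·log₂(0.21) = 0.4728
Sum ≈ 2.5683 → 2.568 bits.

2.568 bits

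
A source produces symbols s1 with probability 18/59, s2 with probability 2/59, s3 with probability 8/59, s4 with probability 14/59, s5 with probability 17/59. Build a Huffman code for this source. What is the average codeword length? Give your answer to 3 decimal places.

Repeatedly combine the two least-probable nodes; the expected code length is the sum of the merged weights.
merge 2/59 + 8/59 → 10/59
merge 10/59 + 14/59 → 24/59
merge 17/59 + 18/59 → 35/59
merge 24/59 + 35/59 → 1
L = 10/59 + 24/59 + 35/59 + 1 = 128/59 ≈ 2.169 bits/symbol.

2.169 bits/symbol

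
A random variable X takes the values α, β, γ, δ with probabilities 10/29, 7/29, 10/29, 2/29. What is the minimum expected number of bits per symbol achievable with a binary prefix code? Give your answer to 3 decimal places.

Repeatedly combine the two least-probable nodes; the expected code length is the sum of the merged weights.
merge 2/29 + 7/29 → 9/29
merge 9/29 + 10/29 → 19/29
merge 10/29 + 19/29 → 1
L = 9/29 + 19/29 + 1 = 57/29 ≈ 1.966 bits/symbol.

1.966 bits/symbol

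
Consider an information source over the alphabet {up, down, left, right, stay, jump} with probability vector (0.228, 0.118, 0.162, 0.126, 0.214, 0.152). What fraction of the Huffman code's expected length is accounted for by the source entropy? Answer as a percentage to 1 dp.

99.3%

Entropy H = −Σ p log₂ p ≈ 2.5412 bits.
Huffman merges: 59/500+63/500→61/250; 19/125+81/500→157/500; 107/500+57/250→221/500; 61/250+157/500→279/500; 221/500+279/500→1. L = 1279/500 ≈ 2.5580.
Efficiency = H/L = 2.5412/2.5580 = 99.3%.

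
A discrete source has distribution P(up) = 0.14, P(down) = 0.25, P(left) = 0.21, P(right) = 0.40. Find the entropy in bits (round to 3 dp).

H = −Σ pᵢ log₂ pᵢ.
−0.14·log₂(0.14) = 0.3971
−0.25·log₂(0.25) = 0.5000
−0.21·log₂(0.21) = 0.4728
−0.40·log₂(0.40) = 0.5288
Sum ≈ 1.8987 → 1.899 bits.

1.899 bits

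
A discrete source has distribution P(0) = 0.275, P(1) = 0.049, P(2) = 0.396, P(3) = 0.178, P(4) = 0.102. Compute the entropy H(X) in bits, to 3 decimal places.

H = −Σ pᵢ log₂ pᵢ.
−0.275·log₂(0.275) = 0.5122
−0.049·log₂(0.049) = 0.2132
−0.396·log₂(0.396) = 0.5292
−0.178·log₂(0.178) = 0.4432
−0.102·log₂(0.102) = 0.3359
Sum ≈ 2.0338 → 2.034 bits.

2.034 bits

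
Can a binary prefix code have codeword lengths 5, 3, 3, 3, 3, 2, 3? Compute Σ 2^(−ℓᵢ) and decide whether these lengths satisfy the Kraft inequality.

0.90625; yes

With common denominator 2^5 = 32: Σ 2^(−ℓᵢ) = 1/32 + 4/32 + 4/32 + 4/32 + 4/32 + 8/32 + 4/32 = 29/32 = 0.90625.
Kraft's inequality requires Σ ≤ 1; here Σ = 0.90625 ≤ 1, so such a prefix code exists.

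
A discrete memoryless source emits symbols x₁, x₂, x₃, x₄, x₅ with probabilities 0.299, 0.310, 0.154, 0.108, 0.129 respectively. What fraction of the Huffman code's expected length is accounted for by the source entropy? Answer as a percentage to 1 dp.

Entropy H = −Σ p log₂ p ≈ 2.1881 bits.
Huffman merges: 27/250+129/1000→237/1000; 77/500+237/1000→391/1000; 299/1000+31/100→609/1000; 391/1000+609/1000→1. L = 2237/1000 ≈ 2.2370.
Efficiency = H/L = 2.1881/2.2370 = 97.8%.

97.8%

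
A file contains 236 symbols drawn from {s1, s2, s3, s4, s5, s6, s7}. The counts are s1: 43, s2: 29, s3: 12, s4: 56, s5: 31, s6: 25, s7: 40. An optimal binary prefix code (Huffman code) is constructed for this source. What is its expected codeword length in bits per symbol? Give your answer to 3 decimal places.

Probabilities are the counts divided by 236.
Repeatedly combine the two least-probable nodes; the expected code length is the sum of the merged weights.
merge 3/59 + 25/236 → 37/236
merge 29/236 + 31/236 → 15/59
merge 37/236 + 10/59 → 77/236
merge 43/236 + 14/59 → 99/236
merge 15/59 + 77/236 → 137/236
merge 99/236 + 137/236 → 1
L = 37/236 + 15/59 + 77/236 + 99/236 + 137/236 + 1 = 323/118 ≈ 2.737 bits/symbol.

2.737 bits/symbol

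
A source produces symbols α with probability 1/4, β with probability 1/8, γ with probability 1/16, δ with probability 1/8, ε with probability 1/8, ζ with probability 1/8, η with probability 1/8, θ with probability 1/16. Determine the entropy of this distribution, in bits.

2.875 bits

Each probability is a power of 1/2, so log₂(1/p) is an integer.
H = Σ p·log₂(1/p) = 1/4·2 + 1/8·3 + 1/16·4 + 1/8·3 + 1/8·3 + 1/8·3 + 1/8·3 + 1/16·4 = 2.875 bits.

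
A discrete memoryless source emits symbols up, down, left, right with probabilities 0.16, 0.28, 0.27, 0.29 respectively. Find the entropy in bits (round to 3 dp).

1.965 bits

H = −Σ pᵢ log₂ pᵢ.
−0.16·log₂(0.16) = 0.4230
−0.28·log₂(0.28) = 0.5142
−0.27·log₂(0.27) = 0.5100
−0.29·log₂(0.29) = 0.5179
Sum ≈ 1.9652 → 1.965 bits.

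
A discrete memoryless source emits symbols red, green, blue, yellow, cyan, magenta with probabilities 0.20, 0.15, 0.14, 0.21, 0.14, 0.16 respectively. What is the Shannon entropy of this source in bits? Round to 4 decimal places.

H = −Σ pᵢ log₂ pᵢ.
−0.20·log₂(0.20) = 0.4644
−0.15·log₂(0.15) = 0.4105
−0.14·log₂(0.14) = 0.3971
−0.21·log₂(0.21) = 0.4728
−0.14·log₂(0.14) = 0.3971
−0.16·log₂(0.16) = 0.4230
Sum ≈ 2.5650 → 2.5650 bits.

2.5650 bits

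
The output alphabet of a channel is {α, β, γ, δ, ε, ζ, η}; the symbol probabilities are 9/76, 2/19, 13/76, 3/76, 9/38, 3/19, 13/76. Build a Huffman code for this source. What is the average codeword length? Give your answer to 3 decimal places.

Repeatedly combine the two least-probable nodes; the expected code length is the sum of the merged weights.
merge 3/76 + 2/19 → 11/76
merge 9/76 + 11/76 → 5/19
merge 3/19 + 13/76 → 25/76
merge 13/76 + 9/38 → 31/76
merge 5/19 + 25/76 → 45/76
merge 31/76 + 45/76 → 1
L = 11/76 + 5/19 + 25/76 + 31/76 + 45/76 + 1 = 52/19 ≈ 2.737 bits/symbol.

2.737 bits/symbol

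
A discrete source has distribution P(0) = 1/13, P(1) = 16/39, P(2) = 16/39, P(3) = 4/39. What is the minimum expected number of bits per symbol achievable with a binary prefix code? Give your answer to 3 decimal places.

1.769 bits/symbol

Repeatedly combine the two least-probable nodes; the expected code length is the sum of the merged weights.
merge 1/13 + 4/39 → 7/39
merge 7/39 + 16/39 → 23/39
merge 16/39 + 23/39 → 1
L = 7/39 + 23/39 + 1 = 23/13 ≈ 1.769 bits/symbol.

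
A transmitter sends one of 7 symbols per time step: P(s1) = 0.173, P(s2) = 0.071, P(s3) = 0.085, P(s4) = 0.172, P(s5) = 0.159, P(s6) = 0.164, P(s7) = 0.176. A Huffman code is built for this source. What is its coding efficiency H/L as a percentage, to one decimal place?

97.6%

Entropy H = −Σ p log₂ p ≈ 2.7386 bits.
Huffman merges: 71/1000+17/200→39/250; 39/250+159/1000→63/200; 41/250+43/250→42/125; 173/1000+22/125→349/1000; 63/200+42/125→651/1000; 349/1000+651/1000→1. L = 2807/1000 ≈ 2.8070.
Efficiency = H/L = 2.7386/2.8070 = 97.6%.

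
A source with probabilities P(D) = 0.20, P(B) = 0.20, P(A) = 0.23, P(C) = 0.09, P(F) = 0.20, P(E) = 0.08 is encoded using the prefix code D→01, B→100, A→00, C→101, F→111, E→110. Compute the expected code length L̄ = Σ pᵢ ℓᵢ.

2.57 bits/symbol

L̄ = Σ pᵢ·ℓᵢ = 0.20·2 + 0.20·3 + 0.23·2 + 0.09·3 + 0.20·3 + 0.08·3 = 2.57 bits/symbol.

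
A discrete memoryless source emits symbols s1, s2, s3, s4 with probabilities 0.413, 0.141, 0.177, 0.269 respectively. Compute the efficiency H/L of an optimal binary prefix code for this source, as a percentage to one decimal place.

98.5%

Entropy H = −Σ p log₂ p ≈ 1.8771 bits.
Huffman merges: 141/1000+177/1000→159/500; 269/1000+159/500→587/1000; 413/1000+587/1000→1. L = 381/200 ≈ 1.9050.
Efficiency = H/L = 1.8771/1.9050 = 98.5%.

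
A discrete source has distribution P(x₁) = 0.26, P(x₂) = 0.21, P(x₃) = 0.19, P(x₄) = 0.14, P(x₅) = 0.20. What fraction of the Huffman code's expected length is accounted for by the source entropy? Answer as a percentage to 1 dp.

Entropy H = −Σ p log₂ p ≈ 2.2948 bits.
Huffman merges: 7/50+19/100→33/100; 1/5+21/100→41/100; 13/50+33/100→59/100; 41/100+59/100→1. L = 233/100 ≈ 2.3300.
Efficiency = H/L = 2.2948/2.3300 = 98.5%.

98.5%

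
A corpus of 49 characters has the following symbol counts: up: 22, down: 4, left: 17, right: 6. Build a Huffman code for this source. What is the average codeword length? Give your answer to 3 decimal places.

1.755 bits/symbol

Probabilities are the counts divided by 49.
Repeatedly combine the two least-probable nodes; the expected code length is the sum of the merged weights.
merge 4/49 + 6/49 → 10/49
merge 10/49 + 17/49 → 27/49
merge 22/49 + 27/49 → 1
L = 10/49 + 27/49 + 1 = 86/49 ≈ 1.755 bits/symbol.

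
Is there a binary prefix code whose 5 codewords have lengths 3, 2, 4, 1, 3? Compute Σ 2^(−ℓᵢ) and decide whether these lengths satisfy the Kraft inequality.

1.0625; no

With common denominator 2^4 = 16: Σ 2^(−ℓᵢ) = 2/16 + 4/16 + 1/16 + 8/16 + 2/16 = 17/16 = 1.0625.
Kraft's inequality requires Σ ≤ 1; here Σ = 1.0625 > 1, so no such prefix code exists.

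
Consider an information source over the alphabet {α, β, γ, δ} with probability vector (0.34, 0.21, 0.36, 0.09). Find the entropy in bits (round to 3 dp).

H = −Σ pᵢ log₂ pᵢ.
−0.34·log₂(0.34) = 0.5292
−0.21·log₂(0.21) = 0.4728
−0.36·log₂(0.36) = 0.5306
−0.09·log₂(0.09) = 0.3127
Sum ≈ 1.8453 → 1.845 bits.

1.845 bits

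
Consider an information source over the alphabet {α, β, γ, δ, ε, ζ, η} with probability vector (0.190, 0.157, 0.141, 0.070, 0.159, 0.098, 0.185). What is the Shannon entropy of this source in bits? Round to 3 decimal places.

H = −Σ pᵢ log₂ pᵢ.
−0.190·log₂(0.190) = 0.4552
−0.157·log₂(0.157) = 0.4194
−0.141·log₂(0.141) = 0.3985
−0.070·log₂(0.070) = 0.2686
−0.159·log₂(0.159) = 0.4218
−0.098·log₂(0.098) = 0.3284
−0.185·log₂(0.185) = 0.4504
Sum ≈ 2.7422 → 2.742 bits.

2.742 bits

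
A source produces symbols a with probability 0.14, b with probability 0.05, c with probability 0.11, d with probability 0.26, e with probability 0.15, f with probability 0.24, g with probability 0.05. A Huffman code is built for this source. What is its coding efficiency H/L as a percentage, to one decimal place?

99.6%

Entropy H = −Σ p log₂ p ≈ 2.5896 bits.
Huffman merges: 1/20+1/20→1/10; 1/10+11/100→21/100; 7/50+3/20→29/100; 21/100+6/25→9/20; 13/50+29/100→11/20; 9/20+11/20→1. L = 13/5 ≈ 2.6000.
Efficiency = H/L = 2.5896/2.6000 = 99.6%.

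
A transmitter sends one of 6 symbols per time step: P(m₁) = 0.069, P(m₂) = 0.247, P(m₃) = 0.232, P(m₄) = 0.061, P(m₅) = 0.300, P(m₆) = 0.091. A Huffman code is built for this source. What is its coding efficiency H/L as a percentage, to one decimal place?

Entropy H = −Σ p log₂ p ≈ 2.3354 bits.
Huffman merges: 61/1000+69/1000→13/100; 91/1000+13/100→221/1000; 221/1000+29/125→453/1000; 247/1000+3/10→547/1000; 453/1000+547/1000→1. L = 2351/1000 ≈ 2.3510.
Efficiency = H/L = 2.3354/2.3510 = 99.3%.

99.3%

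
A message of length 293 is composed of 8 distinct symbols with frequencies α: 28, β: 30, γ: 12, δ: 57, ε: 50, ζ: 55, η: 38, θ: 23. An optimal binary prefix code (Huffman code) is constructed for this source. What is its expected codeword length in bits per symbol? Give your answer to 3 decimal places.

Probabilities are the counts divided by 293.
Repeatedly combine the two least-probable nodes; the expected code length is the sum of the merged weights.
merge 12/293 + 23/293 → 35/293
merge 28/293 + 30/293 → 58/293
merge 35/293 + 38/293 → 73/293
merge 50/293 + 55/293 → 105/293
merge 57/293 + 58/293 → 115/293
merge 73/293 + 105/293 → 178/293
merge 115/293 + 178/293 → 1
L = 35/293 + 58/293 + 73/293 + 105/293 + 115/293 + 178/293 + 1 = 857/293 ≈ 2.925 bits/symbol.

2.925 bits/symbol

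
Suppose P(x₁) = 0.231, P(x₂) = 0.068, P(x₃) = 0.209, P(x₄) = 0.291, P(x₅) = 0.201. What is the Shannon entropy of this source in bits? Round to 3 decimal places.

H = −Σ pᵢ log₂ pᵢ.
−0.231·log₂(0.231) = 0.4883
−0.068·log₂(0.068) = 0.2637
−0.209·log₂(0.209) = 0.4720
−0.291·log₂(0.291) = 0.5182
−0.201·log₂(0.201) = 0.4653
Sum ≈ 2.2076 → 2.208 bits.

2.208 bits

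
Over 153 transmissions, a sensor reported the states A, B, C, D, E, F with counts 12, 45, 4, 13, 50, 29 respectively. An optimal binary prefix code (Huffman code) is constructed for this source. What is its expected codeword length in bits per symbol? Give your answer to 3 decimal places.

Probabilities are the counts divided by 153.
Repeatedly combine the two least-probable nodes; the expected code length is the sum of the merged weights.
merge 4/153 + 4/51 → 16/153
merge 13/153 + 16/153 → 29/153
merge 29/153 + 29/153 → 58/153
merge 5/17 + 50/153 → 95/153
merge 58/153 + 95/153 → 1
L = 16/153 + 29/153 + 58/153 + 95/153 + 1 = 39/17 ≈ 2.294 bits/symbol.

2.294 bits/symbol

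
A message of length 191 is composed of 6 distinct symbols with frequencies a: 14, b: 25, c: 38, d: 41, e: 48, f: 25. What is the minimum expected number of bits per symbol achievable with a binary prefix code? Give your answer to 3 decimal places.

2.534 bits/symbol

Probabilities are the counts divided by 191.
Repeatedly combine the two least-probable nodes; the expected code length is the sum of the merged weights.
merge 14/191 + 25/191 → 39/191
merge 25/191 + 38/191 → 63/191
merge 39/191 + 41/191 → 80/191
merge 48/191 + 63/191 → 111/191
merge 80/191 + 111/191 → 1
L = 39/191 + 63/191 + 80/191 + 111/191 + 1 = 484/191 ≈ 2.534 bits/symbol.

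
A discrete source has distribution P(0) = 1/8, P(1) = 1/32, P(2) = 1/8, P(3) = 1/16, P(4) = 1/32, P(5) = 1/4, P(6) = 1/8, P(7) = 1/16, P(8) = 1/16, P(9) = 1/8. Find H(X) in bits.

3.0625 bits

Each probability is a power of 1/2, so log₂(1/p) is an integer.
H = Σ p·log₂(1/p) = 1/8·3 + 1/32·5 + 1/8·3 + 1/16·4 + 1/32·5 + 1/4·2 + 1/8·3 + 1/16·4 + 1/16·4 + 1/8·3 = 3.0625 bits.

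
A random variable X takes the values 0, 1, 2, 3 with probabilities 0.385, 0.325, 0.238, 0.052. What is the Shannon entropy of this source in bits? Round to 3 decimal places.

1.772 bits

H = −Σ pᵢ log₂ pᵢ.
−0.385·log₂(0.385) = 0.5302
−0.325·log₂(0.325) = 0.5270
−0.238·log₂(0.238) = 0.4929
−0.052·log₂(0.052) = 0.2218
Sum ≈ 1.7718 → 1.772 bits.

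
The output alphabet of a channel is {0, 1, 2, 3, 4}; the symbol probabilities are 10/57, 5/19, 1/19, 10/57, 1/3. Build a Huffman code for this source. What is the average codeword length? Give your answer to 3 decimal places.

2.228 bits/symbol

Repeatedly combine the two least-probable nodes; the expected code length is the sum of the merged weights.
merge 1/19 + 10/57 → 13/57
merge 10/57 + 13/57 → 23/57
merge 5/19 + 1/3 → 34/57
merge 23/57 + 34/57 → 1
L = 13/57 + 23/57 + 34/57 + 1 = 127/57 ≈ 2.228 bits/symbol.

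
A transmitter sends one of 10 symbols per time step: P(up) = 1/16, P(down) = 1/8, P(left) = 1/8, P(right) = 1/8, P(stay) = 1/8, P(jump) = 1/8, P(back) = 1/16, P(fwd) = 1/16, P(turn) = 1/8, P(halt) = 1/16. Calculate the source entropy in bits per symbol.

Each probability is a power of 1/2, so log₂(1/p) is an integer.
H = Σ p·log₂(1/p) = 1/16·4 + 1/8·3 + 1/8·3 + 1/8·3 + 1/8·3 + 1/8·3 + 1/16·4 + 1/16·4 + 1/8·3 + 1/16·4 = 3.25 bits.

3.25 bits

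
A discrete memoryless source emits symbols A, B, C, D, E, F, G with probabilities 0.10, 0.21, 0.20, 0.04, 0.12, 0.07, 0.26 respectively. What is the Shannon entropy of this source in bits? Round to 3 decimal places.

2.596 bits

H = −Σ pᵢ log₂ pᵢ.
−0.10·log₂(0.10) = 0.3322
−0.21·log₂(0.21) = 0.4728
−0.20·log₂(0.20) = 0.4644
−0.04·log₂(0.04) = 0.1858
−0.12·log₂(0.12) = 0.3671
−0.07·log₂(0.07) = 0.2686
−0.26·log₂(0.26) = 0.5053
Sum ≈ 2.5961 → 2.596 bits.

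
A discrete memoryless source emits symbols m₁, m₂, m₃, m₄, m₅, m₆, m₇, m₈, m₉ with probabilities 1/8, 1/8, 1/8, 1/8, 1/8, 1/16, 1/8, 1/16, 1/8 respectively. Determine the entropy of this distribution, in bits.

Each probability is a power of 1/2, so log₂(1/p) is an integer.
H = Σ p·log₂(1/p) = 1/8·3 + 1/8·3 + 1/8·3 + 1/8·3 + 1/8·3 + 1/16·4 + 1/8·3 + 1/16·4 + 1/8·3 = 3.125 bits.

3.125 bits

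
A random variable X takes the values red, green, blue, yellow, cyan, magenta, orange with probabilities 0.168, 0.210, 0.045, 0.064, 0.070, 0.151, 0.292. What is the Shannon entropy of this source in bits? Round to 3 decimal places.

H = −Σ pᵢ log₂ pᵢ.
−0.168·log₂(0.168) = 0.4323
−0.210·log₂(0.210) = 0.4728
−0.045·log₂(0.045) = 0.2013
−0.064·log₂(0.064) = 0.2538
−0.070·log₂(0.070) = 0.2686
−0.151·log₂(0.151) = 0.4118
−0.292·log₂(0.292) = 0.5186
Sum ≈ 2.5593 → 2.559 bits.

2.559 bits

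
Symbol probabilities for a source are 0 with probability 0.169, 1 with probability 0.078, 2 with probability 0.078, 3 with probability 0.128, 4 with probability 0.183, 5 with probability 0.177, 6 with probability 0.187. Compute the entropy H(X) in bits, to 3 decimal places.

H = −Σ pᵢ log₂ pᵢ.
−0.169·log₂(0.169) = 0.4335
−0.078·log₂(0.078) = 0.2871
−0.078·log₂(0.078) = 0.2871
−0.128·log₂(0.128) = 0.3796
−0.183·log₂(0.183) = 0.4484
−0.177·log₂(0.177) = 0.4422
−0.187·log₂(0.187) = 0.4523
Sum ≈ 2.7301 → 2.730 bits.

2.730 bits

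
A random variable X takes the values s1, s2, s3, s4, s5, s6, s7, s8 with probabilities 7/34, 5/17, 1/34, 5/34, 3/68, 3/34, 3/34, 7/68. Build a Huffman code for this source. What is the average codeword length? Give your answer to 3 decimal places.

2.735 bits/symbol

Repeatedly combine the two least-probable nodes; the expected code length is the sum of the merged weights.
merge 1/34 + 3/68 → 5/68
merge 5/68 + 3/34 → 11/68
merge 3/34 + 7/68 → 13/68
merge 5/34 + 11/68 → 21/68
merge 13/68 + 7/34 → 27/68
merge 5/17 + 21/68 → 41/68
merge 27/68 + 41/68 → 1
L = 5/68 + 11/68 + 13/68 + 21/68 + 27/68 + 41/68 + 1 = 93/34 ≈ 2.735 bits/symbol.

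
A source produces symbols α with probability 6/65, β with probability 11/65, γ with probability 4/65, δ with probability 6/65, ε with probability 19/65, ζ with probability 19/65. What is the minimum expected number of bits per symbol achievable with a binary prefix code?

2.4 bits/symbol

Repeatedly combine the two least-probable nodes; the expected code length is the sum of the merged weights.
merge 4/65 + 6/65 → 2/13
merge 6/65 + 2/13 → 16/65
merge 11/65 + 16/65 → 27/65
merge 19/65 + 19/65 → 38/65
merge 27/65 + 38/65 → 1
L = 2/13 + 16/65 + 27/65 + 38/65 + 1 = 12/5 = 2.4 bits/symbol.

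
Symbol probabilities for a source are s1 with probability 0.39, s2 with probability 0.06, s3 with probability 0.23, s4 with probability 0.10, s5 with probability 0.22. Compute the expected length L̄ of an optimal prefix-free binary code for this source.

2.15 bits/symbol

Repeatedly combine the two least-probable nodes; the expected code length is the sum of the merged weights.
merge 3/50 + 1/10 → 4/25
merge 4/25 + 11/50 → 19/50
merge 23/100 + 19/50 → 61/100
merge 39/100 + 61/100 → 1
L = 4/25 + 19/50 + 61/100 + 1 = 43/20 = 2.15 bits/symbol.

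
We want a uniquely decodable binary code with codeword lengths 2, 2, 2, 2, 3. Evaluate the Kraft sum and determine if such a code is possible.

With common denominator 2^3 = 8: Σ 2^(−ℓᵢ) = 2/8 + 2/8 + 2/8 + 2/8 + 1/8 = 9/8 = 1.125.
Kraft's inequality requires Σ ≤ 1; here Σ = 1.125 > 1, so no such prefix code exists.

1.125; no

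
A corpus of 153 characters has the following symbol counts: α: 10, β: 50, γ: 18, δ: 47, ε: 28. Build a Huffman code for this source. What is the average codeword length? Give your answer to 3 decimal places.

2.183 bits/symbol

Probabilities are the counts divided by 153.
Repeatedly combine the two least-probable nodes; the expected code length is the sum of the merged weights.
merge 10/153 + 2/17 → 28/153
merge 28/153 + 28/153 → 56/153
merge 47/153 + 50/153 → 97/153
merge 56/153 + 97/153 → 1
L = 28/153 + 56/153 + 97/153 + 1 = 334/153 ≈ 2.183 bits/symbol.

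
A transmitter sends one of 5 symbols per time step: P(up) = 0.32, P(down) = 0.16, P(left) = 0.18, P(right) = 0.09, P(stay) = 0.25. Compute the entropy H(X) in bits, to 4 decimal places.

H = −Σ pᵢ log₂ pᵢ.
−0.32·log₂(0.32) = 0.5260
−0.16·log₂(0.16) = 0.4230
−0.18·log₂(0.18) = 0.4453
−0.09·log₂(0.09) = 0.3127
−0.25·log₂(0.25) = 0.5000
Sum ≈ 2.2070 → 2.2070 bits.

2.2070 bits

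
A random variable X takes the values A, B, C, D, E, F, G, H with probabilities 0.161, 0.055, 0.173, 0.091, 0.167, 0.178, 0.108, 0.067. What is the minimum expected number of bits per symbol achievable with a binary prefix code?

2.944 bits/symbol

Repeatedly combine the two least-probable nodes; the expected code length is the sum of the merged weights.
merge 11/200 + 67/1000 → 61/500
merge 91/1000 + 27/250 → 199/1000
merge 61/500 + 161/1000 → 283/1000
merge 167/1000 + 173/1000 → 17/50
merge 89/500 + 199/1000 → 377/1000
merge 283/1000 + 17/50 → 623/1000
merge 377/1000 + 623/1000 → 1
L = 61/500 + 199/1000 + 283/1000 + 17/50 + 377/1000 + 623/1000 + 1 = 368/125 = 2.944 bits/symbol.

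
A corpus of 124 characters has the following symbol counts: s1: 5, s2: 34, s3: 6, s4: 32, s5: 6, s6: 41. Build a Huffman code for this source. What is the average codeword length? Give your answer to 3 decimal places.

Probabilities are the counts divided by 124.
Repeatedly combine the two least-probable nodes; the expected code length is the sum of the merged weights.
merge 5/124 + 3/62 → 11/124
merge 3/62 + 11/124 → 17/124
merge 17/124 + 8/31 → 49/124
merge 17/62 + 41/124 → 75/124
merge 49/124 + 75/124 → 1
L = 11/124 + 17/124 + 49/124 + 75/124 + 1 = 69/31 ≈ 2.226 bits/symbol.

2.226 bits/symbol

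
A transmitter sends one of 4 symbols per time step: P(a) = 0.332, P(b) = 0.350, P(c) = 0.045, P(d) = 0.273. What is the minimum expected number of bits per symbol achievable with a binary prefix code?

Repeatedly combine the two least-probable nodes; the expected code length is the sum of the merged weights.
merge 9/200 + 273/1000 → 159/500
merge 159/500 + 83/250 → 13/20
merge 7/20 + 13/20 → 1
L = 159/500 + 13/20 + 1 = 246/125 = 1.968 bits/symbol.

1.968 bits/symbol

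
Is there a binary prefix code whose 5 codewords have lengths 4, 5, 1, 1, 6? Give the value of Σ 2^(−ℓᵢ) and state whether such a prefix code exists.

With common denominator 2^6 = 64: Σ 2^(−ℓᵢ) = 4/64 + 2/64 + 32/64 + 32/64 + 1/64 = 71/64 = 1.109375.
Kraft's inequality requires Σ ≤ 1; here Σ = 1.109375 > 1, so no such prefix code exists.

1.109375; no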